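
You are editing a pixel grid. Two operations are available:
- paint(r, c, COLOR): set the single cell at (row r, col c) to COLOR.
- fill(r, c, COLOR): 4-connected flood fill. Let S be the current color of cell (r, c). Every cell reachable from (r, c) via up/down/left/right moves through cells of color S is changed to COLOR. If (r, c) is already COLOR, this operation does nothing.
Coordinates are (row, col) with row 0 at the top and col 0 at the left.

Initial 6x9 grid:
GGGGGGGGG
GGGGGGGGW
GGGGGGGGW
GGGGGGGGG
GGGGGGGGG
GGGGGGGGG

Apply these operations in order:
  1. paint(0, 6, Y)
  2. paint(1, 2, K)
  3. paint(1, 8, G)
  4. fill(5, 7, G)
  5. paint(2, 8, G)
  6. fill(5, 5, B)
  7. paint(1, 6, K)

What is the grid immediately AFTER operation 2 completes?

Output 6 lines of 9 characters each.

Answer: GGGGGGYGG
GGKGGGGGW
GGGGGGGGW
GGGGGGGGG
GGGGGGGGG
GGGGGGGGG

Derivation:
After op 1 paint(0,6,Y):
GGGGGGYGG
GGGGGGGGW
GGGGGGGGW
GGGGGGGGG
GGGGGGGGG
GGGGGGGGG
After op 2 paint(1,2,K):
GGGGGGYGG
GGKGGGGGW
GGGGGGGGW
GGGGGGGGG
GGGGGGGGG
GGGGGGGGG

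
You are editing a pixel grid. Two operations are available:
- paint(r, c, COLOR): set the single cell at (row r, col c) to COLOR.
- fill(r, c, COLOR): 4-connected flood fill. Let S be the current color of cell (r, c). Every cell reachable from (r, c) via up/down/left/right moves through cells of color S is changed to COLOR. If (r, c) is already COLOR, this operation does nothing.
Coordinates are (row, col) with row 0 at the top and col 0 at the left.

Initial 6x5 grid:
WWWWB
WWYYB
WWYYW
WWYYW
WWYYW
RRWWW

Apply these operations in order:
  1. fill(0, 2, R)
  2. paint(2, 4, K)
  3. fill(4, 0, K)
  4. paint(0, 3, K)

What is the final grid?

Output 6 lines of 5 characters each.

After op 1 fill(0,2,R) [12 cells changed]:
RRRRB
RRYYB
RRYYW
RRYYW
RRYYW
RRWWW
After op 2 paint(2,4,K):
RRRRB
RRYYB
RRYYK
RRYYW
RRYYW
RRWWW
After op 3 fill(4,0,K) [14 cells changed]:
KKKKB
KKYYB
KKYYK
KKYYW
KKYYW
KKWWW
After op 4 paint(0,3,K):
KKKKB
KKYYB
KKYYK
KKYYW
KKYYW
KKWWW

Answer: KKKKB
KKYYB
KKYYK
KKYYW
KKYYW
KKWWW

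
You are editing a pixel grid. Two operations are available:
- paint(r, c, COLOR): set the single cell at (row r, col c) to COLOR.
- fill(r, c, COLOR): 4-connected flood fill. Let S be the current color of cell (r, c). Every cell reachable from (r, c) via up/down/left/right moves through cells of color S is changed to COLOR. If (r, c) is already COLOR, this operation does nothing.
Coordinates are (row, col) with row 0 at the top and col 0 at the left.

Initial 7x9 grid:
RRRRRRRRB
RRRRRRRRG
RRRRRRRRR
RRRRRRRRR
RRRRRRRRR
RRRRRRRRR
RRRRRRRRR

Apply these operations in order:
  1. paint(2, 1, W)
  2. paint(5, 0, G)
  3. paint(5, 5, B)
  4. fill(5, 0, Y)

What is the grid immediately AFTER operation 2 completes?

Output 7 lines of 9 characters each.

Answer: RRRRRRRRB
RRRRRRRRG
RWRRRRRRR
RRRRRRRRR
RRRRRRRRR
GRRRRRRRR
RRRRRRRRR

Derivation:
After op 1 paint(2,1,W):
RRRRRRRRB
RRRRRRRRG
RWRRRRRRR
RRRRRRRRR
RRRRRRRRR
RRRRRRRRR
RRRRRRRRR
After op 2 paint(5,0,G):
RRRRRRRRB
RRRRRRRRG
RWRRRRRRR
RRRRRRRRR
RRRRRRRRR
GRRRRRRRR
RRRRRRRRR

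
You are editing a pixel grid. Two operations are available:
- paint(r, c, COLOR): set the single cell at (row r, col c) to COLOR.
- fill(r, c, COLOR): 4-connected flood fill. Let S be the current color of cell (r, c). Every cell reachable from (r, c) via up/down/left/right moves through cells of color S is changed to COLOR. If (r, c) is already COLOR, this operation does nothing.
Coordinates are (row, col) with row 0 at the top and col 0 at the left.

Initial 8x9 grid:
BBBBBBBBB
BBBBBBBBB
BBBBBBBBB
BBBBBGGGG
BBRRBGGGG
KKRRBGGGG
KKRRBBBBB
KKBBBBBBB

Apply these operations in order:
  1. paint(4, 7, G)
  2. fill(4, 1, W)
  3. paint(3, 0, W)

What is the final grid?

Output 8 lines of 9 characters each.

After op 1 paint(4,7,G):
BBBBBBBBB
BBBBBBBBB
BBBBBBBBB
BBBBBGGGG
BBRRBGGGG
KKRRBGGGG
KKRRBBBBB
KKBBBBBBB
After op 2 fill(4,1,W) [48 cells changed]:
WWWWWWWWW
WWWWWWWWW
WWWWWWWWW
WWWWWGGGG
WWRRWGGGG
KKRRWGGGG
KKRRWWWWW
KKWWWWWWW
After op 3 paint(3,0,W):
WWWWWWWWW
WWWWWWWWW
WWWWWWWWW
WWWWWGGGG
WWRRWGGGG
KKRRWGGGG
KKRRWWWWW
KKWWWWWWW

Answer: WWWWWWWWW
WWWWWWWWW
WWWWWWWWW
WWWWWGGGG
WWRRWGGGG
KKRRWGGGG
KKRRWWWWW
KKWWWWWWW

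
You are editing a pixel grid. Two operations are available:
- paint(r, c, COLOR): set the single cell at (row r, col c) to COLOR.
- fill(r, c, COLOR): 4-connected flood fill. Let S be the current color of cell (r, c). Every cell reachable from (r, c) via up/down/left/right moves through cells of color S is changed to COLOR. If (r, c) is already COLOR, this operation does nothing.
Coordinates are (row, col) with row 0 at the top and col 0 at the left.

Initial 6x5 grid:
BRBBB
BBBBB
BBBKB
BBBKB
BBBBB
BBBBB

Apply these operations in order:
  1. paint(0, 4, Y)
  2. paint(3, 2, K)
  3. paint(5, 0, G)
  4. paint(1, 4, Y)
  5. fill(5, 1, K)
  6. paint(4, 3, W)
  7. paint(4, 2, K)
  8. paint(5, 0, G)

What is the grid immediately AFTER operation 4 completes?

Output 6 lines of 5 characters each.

After op 1 paint(0,4,Y):
BRBBY
BBBBB
BBBKB
BBBKB
BBBBB
BBBBB
After op 2 paint(3,2,K):
BRBBY
BBBBB
BBBKB
BBKKB
BBBBB
BBBBB
After op 3 paint(5,0,G):
BRBBY
BBBBB
BBBKB
BBKKB
BBBBB
GBBBB
After op 4 paint(1,4,Y):
BRBBY
BBBBY
BBBKB
BBKKB
BBBBB
GBBBB

Answer: BRBBY
BBBBY
BBBKB
BBKKB
BBBBB
GBBBB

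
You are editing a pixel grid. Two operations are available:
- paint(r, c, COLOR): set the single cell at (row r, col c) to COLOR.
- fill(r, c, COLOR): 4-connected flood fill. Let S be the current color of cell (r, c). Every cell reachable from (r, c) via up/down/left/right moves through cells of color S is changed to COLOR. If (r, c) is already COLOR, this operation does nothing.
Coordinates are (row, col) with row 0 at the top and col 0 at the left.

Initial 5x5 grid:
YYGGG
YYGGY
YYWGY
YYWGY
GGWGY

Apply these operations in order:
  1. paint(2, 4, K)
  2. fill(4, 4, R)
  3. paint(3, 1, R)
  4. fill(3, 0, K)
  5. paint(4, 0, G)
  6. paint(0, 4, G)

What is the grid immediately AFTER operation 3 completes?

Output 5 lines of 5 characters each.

Answer: YYGGG
YYGGY
YYWGK
YRWGR
GGWGR

Derivation:
After op 1 paint(2,4,K):
YYGGG
YYGGY
YYWGK
YYWGY
GGWGY
After op 2 fill(4,4,R) [2 cells changed]:
YYGGG
YYGGY
YYWGK
YYWGR
GGWGR
After op 3 paint(3,1,R):
YYGGG
YYGGY
YYWGK
YRWGR
GGWGR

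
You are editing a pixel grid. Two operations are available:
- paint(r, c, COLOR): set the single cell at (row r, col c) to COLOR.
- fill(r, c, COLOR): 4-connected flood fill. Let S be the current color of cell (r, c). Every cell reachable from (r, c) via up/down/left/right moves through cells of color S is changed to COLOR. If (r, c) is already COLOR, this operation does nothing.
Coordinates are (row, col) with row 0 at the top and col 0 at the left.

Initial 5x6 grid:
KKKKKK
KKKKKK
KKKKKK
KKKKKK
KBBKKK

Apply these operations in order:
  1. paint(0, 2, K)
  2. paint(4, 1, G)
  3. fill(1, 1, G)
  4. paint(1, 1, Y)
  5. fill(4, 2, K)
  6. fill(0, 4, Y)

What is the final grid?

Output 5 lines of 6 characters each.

After op 1 paint(0,2,K):
KKKKKK
KKKKKK
KKKKKK
KKKKKK
KBBKKK
After op 2 paint(4,1,G):
KKKKKK
KKKKKK
KKKKKK
KKKKKK
KGBKKK
After op 3 fill(1,1,G) [28 cells changed]:
GGGGGG
GGGGGG
GGGGGG
GGGGGG
GGBGGG
After op 4 paint(1,1,Y):
GGGGGG
GYGGGG
GGGGGG
GGGGGG
GGBGGG
After op 5 fill(4,2,K) [1 cells changed]:
GGGGGG
GYGGGG
GGGGGG
GGGGGG
GGKGGG
After op 6 fill(0,4,Y) [28 cells changed]:
YYYYYY
YYYYYY
YYYYYY
YYYYYY
YYKYYY

Answer: YYYYYY
YYYYYY
YYYYYY
YYYYYY
YYKYYY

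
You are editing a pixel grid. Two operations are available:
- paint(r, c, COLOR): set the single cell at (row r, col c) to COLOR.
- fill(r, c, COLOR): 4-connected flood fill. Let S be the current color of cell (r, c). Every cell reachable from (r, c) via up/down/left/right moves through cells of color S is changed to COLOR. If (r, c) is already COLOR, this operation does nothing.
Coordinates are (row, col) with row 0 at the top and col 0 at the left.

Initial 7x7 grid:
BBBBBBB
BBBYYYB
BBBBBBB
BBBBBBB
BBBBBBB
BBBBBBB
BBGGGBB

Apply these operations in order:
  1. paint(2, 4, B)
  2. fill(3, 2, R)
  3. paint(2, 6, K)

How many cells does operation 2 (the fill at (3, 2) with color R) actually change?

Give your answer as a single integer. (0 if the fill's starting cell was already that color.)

Answer: 43

Derivation:
After op 1 paint(2,4,B):
BBBBBBB
BBBYYYB
BBBBBBB
BBBBBBB
BBBBBBB
BBBBBBB
BBGGGBB
After op 2 fill(3,2,R) [43 cells changed]:
RRRRRRR
RRRYYYR
RRRRRRR
RRRRRRR
RRRRRRR
RRRRRRR
RRGGGRR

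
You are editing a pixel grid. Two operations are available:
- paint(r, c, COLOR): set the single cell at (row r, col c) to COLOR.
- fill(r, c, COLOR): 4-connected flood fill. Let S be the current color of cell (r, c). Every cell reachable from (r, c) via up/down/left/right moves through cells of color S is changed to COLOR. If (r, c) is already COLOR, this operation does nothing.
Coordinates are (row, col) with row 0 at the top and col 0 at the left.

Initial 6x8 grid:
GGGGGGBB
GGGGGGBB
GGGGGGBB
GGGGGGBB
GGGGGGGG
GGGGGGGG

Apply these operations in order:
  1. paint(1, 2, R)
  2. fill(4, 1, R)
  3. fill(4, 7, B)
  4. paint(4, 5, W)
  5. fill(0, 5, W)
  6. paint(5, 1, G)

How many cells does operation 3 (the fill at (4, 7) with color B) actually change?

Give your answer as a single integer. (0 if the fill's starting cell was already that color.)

After op 1 paint(1,2,R):
GGGGGGBB
GGRGGGBB
GGGGGGBB
GGGGGGBB
GGGGGGGG
GGGGGGGG
After op 2 fill(4,1,R) [39 cells changed]:
RRRRRRBB
RRRRRRBB
RRRRRRBB
RRRRRRBB
RRRRRRRR
RRRRRRRR
After op 3 fill(4,7,B) [40 cells changed]:
BBBBBBBB
BBBBBBBB
BBBBBBBB
BBBBBBBB
BBBBBBBB
BBBBBBBB

Answer: 40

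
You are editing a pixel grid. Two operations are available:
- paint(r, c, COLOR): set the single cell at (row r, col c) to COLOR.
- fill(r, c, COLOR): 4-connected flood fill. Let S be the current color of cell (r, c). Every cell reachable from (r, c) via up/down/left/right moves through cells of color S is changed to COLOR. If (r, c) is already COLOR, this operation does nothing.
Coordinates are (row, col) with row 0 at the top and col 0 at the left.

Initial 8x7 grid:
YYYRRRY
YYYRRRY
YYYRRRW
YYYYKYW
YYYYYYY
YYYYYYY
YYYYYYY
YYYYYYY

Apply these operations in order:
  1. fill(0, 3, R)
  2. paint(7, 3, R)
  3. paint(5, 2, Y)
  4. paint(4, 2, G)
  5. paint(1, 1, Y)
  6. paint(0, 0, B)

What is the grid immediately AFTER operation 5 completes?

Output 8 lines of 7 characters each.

After op 1 fill(0,3,R) [0 cells changed]:
YYYRRRY
YYYRRRY
YYYRRRW
YYYYKYW
YYYYYYY
YYYYYYY
YYYYYYY
YYYYYYY
After op 2 paint(7,3,R):
YYYRRRY
YYYRRRY
YYYRRRW
YYYYKYW
YYYYYYY
YYYYYYY
YYYYYYY
YYYRYYY
After op 3 paint(5,2,Y):
YYYRRRY
YYYRRRY
YYYRRRW
YYYYKYW
YYYYYYY
YYYYYYY
YYYYYYY
YYYRYYY
After op 4 paint(4,2,G):
YYYRRRY
YYYRRRY
YYYRRRW
YYYYKYW
YYGYYYY
YYYYYYY
YYYYYYY
YYYRYYY
After op 5 paint(1,1,Y):
YYYRRRY
YYYRRRY
YYYRRRW
YYYYKYW
YYGYYYY
YYYYYYY
YYYYYYY
YYYRYYY

Answer: YYYRRRY
YYYRRRY
YYYRRRW
YYYYKYW
YYGYYYY
YYYYYYY
YYYYYYY
YYYRYYY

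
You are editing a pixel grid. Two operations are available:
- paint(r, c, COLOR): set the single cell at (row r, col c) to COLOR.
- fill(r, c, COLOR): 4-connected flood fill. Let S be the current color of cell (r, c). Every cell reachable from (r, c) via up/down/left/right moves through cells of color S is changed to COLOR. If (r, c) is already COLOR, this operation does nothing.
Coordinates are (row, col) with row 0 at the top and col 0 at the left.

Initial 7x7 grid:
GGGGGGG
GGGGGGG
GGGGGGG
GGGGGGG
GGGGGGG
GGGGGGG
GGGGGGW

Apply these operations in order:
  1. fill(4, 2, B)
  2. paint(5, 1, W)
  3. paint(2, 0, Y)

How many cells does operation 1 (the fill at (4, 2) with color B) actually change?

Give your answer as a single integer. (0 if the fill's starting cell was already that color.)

Answer: 48

Derivation:
After op 1 fill(4,2,B) [48 cells changed]:
BBBBBBB
BBBBBBB
BBBBBBB
BBBBBBB
BBBBBBB
BBBBBBB
BBBBBBW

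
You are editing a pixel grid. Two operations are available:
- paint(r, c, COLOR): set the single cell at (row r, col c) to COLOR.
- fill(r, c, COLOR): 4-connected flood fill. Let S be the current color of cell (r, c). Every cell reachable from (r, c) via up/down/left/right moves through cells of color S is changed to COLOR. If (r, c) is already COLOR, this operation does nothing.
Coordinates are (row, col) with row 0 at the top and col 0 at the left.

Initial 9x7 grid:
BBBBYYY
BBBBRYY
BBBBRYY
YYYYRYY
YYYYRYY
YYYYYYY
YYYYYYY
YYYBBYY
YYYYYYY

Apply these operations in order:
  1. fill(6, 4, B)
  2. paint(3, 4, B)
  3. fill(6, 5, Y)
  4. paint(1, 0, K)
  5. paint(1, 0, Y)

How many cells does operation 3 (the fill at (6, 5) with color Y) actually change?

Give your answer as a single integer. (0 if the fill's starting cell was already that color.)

After op 1 fill(6,4,B) [45 cells changed]:
BBBBBBB
BBBBRBB
BBBBRBB
BBBBRBB
BBBBRBB
BBBBBBB
BBBBBBB
BBBBBBB
BBBBBBB
After op 2 paint(3,4,B):
BBBBBBB
BBBBRBB
BBBBRBB
BBBBBBB
BBBBRBB
BBBBBBB
BBBBBBB
BBBBBBB
BBBBBBB
After op 3 fill(6,5,Y) [60 cells changed]:
YYYYYYY
YYYYRYY
YYYYRYY
YYYYYYY
YYYYRYY
YYYYYYY
YYYYYYY
YYYYYYY
YYYYYYY

Answer: 60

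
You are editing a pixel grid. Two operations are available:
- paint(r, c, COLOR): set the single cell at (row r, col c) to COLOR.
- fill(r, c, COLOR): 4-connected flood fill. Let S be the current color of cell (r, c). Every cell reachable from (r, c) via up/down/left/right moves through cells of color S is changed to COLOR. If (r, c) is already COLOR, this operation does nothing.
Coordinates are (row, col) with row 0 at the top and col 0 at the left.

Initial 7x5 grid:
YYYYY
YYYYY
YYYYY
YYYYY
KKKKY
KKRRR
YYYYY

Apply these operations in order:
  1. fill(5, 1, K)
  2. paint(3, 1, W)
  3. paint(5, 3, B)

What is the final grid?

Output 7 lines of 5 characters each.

After op 1 fill(5,1,K) [0 cells changed]:
YYYYY
YYYYY
YYYYY
YYYYY
KKKKY
KKRRR
YYYYY
After op 2 paint(3,1,W):
YYYYY
YYYYY
YYYYY
YWYYY
KKKKY
KKRRR
YYYYY
After op 3 paint(5,3,B):
YYYYY
YYYYY
YYYYY
YWYYY
KKKKY
KKRBR
YYYYY

Answer: YYYYY
YYYYY
YYYYY
YWYYY
KKKKY
KKRBR
YYYYY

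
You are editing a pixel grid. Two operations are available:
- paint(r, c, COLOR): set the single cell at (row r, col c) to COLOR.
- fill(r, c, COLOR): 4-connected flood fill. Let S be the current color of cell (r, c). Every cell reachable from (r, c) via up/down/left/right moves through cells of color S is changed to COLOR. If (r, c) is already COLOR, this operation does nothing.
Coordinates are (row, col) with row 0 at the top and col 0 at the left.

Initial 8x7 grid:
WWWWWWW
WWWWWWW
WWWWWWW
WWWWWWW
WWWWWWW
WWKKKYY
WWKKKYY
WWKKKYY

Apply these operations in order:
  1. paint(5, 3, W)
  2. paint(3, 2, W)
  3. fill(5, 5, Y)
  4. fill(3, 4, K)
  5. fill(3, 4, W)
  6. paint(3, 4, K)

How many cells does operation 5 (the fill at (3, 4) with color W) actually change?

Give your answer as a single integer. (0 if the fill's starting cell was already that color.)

After op 1 paint(5,3,W):
WWWWWWW
WWWWWWW
WWWWWWW
WWWWWWW
WWWWWWW
WWKWKYY
WWKKKYY
WWKKKYY
After op 2 paint(3,2,W):
WWWWWWW
WWWWWWW
WWWWWWW
WWWWWWW
WWWWWWW
WWKWKYY
WWKKKYY
WWKKKYY
After op 3 fill(5,5,Y) [0 cells changed]:
WWWWWWW
WWWWWWW
WWWWWWW
WWWWWWW
WWWWWWW
WWKWKYY
WWKKKYY
WWKKKYY
After op 4 fill(3,4,K) [42 cells changed]:
KKKKKKK
KKKKKKK
KKKKKKK
KKKKKKK
KKKKKKK
KKKKKYY
KKKKKYY
KKKKKYY
After op 5 fill(3,4,W) [50 cells changed]:
WWWWWWW
WWWWWWW
WWWWWWW
WWWWWWW
WWWWWWW
WWWWWYY
WWWWWYY
WWWWWYY

Answer: 50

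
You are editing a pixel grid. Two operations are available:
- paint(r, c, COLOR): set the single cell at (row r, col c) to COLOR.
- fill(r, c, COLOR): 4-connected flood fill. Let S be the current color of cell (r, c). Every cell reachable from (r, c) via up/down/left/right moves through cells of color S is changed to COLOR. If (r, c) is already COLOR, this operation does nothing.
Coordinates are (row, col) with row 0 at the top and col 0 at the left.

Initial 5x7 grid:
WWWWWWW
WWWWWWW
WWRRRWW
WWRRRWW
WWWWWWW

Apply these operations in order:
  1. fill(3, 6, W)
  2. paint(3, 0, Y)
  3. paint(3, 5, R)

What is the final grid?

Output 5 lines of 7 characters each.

After op 1 fill(3,6,W) [0 cells changed]:
WWWWWWW
WWWWWWW
WWRRRWW
WWRRRWW
WWWWWWW
After op 2 paint(3,0,Y):
WWWWWWW
WWWWWWW
WWRRRWW
YWRRRWW
WWWWWWW
After op 3 paint(3,5,R):
WWWWWWW
WWWWWWW
WWRRRWW
YWRRRRW
WWWWWWW

Answer: WWWWWWW
WWWWWWW
WWRRRWW
YWRRRRW
WWWWWWW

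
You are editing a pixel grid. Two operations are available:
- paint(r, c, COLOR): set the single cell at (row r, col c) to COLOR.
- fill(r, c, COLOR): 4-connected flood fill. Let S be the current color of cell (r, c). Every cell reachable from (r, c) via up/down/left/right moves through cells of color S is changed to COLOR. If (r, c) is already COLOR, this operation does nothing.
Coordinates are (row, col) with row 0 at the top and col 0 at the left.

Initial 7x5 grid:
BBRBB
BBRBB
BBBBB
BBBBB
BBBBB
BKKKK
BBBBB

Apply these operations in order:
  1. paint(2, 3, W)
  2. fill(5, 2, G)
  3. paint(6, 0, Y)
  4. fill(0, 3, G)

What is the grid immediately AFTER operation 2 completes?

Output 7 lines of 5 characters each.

Answer: BBRBB
BBRBB
BBBWB
BBBBB
BBBBB
BGGGG
BBBBB

Derivation:
After op 1 paint(2,3,W):
BBRBB
BBRBB
BBBWB
BBBBB
BBBBB
BKKKK
BBBBB
After op 2 fill(5,2,G) [4 cells changed]:
BBRBB
BBRBB
BBBWB
BBBBB
BBBBB
BGGGG
BBBBB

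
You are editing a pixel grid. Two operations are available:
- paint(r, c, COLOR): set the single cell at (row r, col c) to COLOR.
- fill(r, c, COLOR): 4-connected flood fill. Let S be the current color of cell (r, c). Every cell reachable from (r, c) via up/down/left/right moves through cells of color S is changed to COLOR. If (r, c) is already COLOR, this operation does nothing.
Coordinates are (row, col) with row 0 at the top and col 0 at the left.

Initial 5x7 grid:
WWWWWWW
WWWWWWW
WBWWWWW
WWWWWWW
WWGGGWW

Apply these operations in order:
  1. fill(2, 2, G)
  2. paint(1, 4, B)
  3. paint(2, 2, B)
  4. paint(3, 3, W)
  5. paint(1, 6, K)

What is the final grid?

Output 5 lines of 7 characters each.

After op 1 fill(2,2,G) [31 cells changed]:
GGGGGGG
GGGGGGG
GBGGGGG
GGGGGGG
GGGGGGG
After op 2 paint(1,4,B):
GGGGGGG
GGGGBGG
GBGGGGG
GGGGGGG
GGGGGGG
After op 3 paint(2,2,B):
GGGGGGG
GGGGBGG
GBBGGGG
GGGGGGG
GGGGGGG
After op 4 paint(3,3,W):
GGGGGGG
GGGGBGG
GBBGGGG
GGGWGGG
GGGGGGG
After op 5 paint(1,6,K):
GGGGGGG
GGGGBGK
GBBGGGG
GGGWGGG
GGGGGGG

Answer: GGGGGGG
GGGGBGK
GBBGGGG
GGGWGGG
GGGGGGG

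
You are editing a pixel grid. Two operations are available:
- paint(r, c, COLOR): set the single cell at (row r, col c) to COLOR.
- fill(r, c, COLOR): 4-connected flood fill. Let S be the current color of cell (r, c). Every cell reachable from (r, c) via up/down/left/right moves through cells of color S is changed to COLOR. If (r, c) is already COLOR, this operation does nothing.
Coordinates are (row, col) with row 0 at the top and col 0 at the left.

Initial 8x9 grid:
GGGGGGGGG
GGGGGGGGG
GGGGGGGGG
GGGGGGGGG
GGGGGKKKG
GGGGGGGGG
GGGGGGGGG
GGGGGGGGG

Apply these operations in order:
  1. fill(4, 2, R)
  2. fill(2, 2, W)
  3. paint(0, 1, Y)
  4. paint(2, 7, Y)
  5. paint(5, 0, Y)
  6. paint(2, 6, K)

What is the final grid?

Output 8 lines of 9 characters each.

Answer: WYWWWWWWW
WWWWWWWWW
WWWWWWKYW
WWWWWWWWW
WWWWWKKKW
YWWWWWWWW
WWWWWWWWW
WWWWWWWWW

Derivation:
After op 1 fill(4,2,R) [69 cells changed]:
RRRRRRRRR
RRRRRRRRR
RRRRRRRRR
RRRRRRRRR
RRRRRKKKR
RRRRRRRRR
RRRRRRRRR
RRRRRRRRR
After op 2 fill(2,2,W) [69 cells changed]:
WWWWWWWWW
WWWWWWWWW
WWWWWWWWW
WWWWWWWWW
WWWWWKKKW
WWWWWWWWW
WWWWWWWWW
WWWWWWWWW
After op 3 paint(0,1,Y):
WYWWWWWWW
WWWWWWWWW
WWWWWWWWW
WWWWWWWWW
WWWWWKKKW
WWWWWWWWW
WWWWWWWWW
WWWWWWWWW
After op 4 paint(2,7,Y):
WYWWWWWWW
WWWWWWWWW
WWWWWWWYW
WWWWWWWWW
WWWWWKKKW
WWWWWWWWW
WWWWWWWWW
WWWWWWWWW
After op 5 paint(5,0,Y):
WYWWWWWWW
WWWWWWWWW
WWWWWWWYW
WWWWWWWWW
WWWWWKKKW
YWWWWWWWW
WWWWWWWWW
WWWWWWWWW
After op 6 paint(2,6,K):
WYWWWWWWW
WWWWWWWWW
WWWWWWKYW
WWWWWWWWW
WWWWWKKKW
YWWWWWWWW
WWWWWWWWW
WWWWWWWWW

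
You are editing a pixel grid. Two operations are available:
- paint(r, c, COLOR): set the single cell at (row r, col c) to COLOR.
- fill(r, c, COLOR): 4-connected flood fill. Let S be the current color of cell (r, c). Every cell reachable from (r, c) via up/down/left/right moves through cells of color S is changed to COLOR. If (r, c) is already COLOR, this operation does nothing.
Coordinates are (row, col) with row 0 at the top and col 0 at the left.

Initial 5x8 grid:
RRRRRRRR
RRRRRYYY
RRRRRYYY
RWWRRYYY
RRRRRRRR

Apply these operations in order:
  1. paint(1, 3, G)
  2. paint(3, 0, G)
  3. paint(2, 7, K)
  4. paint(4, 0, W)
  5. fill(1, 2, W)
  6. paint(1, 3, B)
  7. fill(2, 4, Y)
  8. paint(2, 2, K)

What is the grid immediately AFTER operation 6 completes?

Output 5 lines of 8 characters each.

After op 1 paint(1,3,G):
RRRRRRRR
RRRGRYYY
RRRRRYYY
RWWRRYYY
RRRRRRRR
After op 2 paint(3,0,G):
RRRRRRRR
RRRGRYYY
RRRRRYYY
GWWRRYYY
RRRRRRRR
After op 3 paint(2,7,K):
RRRRRRRR
RRRGRYYY
RRRRRYYK
GWWRRYYY
RRRRRRRR
After op 4 paint(4,0,W):
RRRRRRRR
RRRGRYYY
RRRRRYYK
GWWRRYYY
WRRRRRRR
After op 5 fill(1,2,W) [26 cells changed]:
WWWWWWWW
WWWGWYYY
WWWWWYYK
GWWWWYYY
WWWWWWWW
After op 6 paint(1,3,B):
WWWWWWWW
WWWBWYYY
WWWWWYYK
GWWWWYYY
WWWWWWWW

Answer: WWWWWWWW
WWWBWYYY
WWWWWYYK
GWWWWYYY
WWWWWWWW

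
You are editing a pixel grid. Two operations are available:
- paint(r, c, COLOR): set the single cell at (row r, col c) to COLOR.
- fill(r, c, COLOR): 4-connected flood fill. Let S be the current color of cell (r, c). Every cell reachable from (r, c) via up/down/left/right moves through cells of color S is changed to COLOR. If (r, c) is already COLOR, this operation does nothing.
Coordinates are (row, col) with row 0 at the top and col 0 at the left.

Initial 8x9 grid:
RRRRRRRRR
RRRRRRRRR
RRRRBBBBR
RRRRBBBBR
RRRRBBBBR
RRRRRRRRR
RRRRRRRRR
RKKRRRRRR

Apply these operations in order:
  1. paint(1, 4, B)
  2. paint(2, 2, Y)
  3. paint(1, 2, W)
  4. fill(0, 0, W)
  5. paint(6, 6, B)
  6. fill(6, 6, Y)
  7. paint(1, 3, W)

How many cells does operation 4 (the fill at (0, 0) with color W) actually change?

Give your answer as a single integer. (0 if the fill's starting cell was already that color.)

After op 1 paint(1,4,B):
RRRRRRRRR
RRRRBRRRR
RRRRBBBBR
RRRRBBBBR
RRRRBBBBR
RRRRRRRRR
RRRRRRRRR
RKKRRRRRR
After op 2 paint(2,2,Y):
RRRRRRRRR
RRRRBRRRR
RRYRBBBBR
RRRRBBBBR
RRRRBBBBR
RRRRRRRRR
RRRRRRRRR
RKKRRRRRR
After op 3 paint(1,2,W):
RRRRRRRRR
RRWRBRRRR
RRYRBBBBR
RRRRBBBBR
RRRRBBBBR
RRRRRRRRR
RRRRRRRRR
RKKRRRRRR
After op 4 fill(0,0,W) [55 cells changed]:
WWWWWWWWW
WWWWBWWWW
WWYWBBBBW
WWWWBBBBW
WWWWBBBBW
WWWWWWWWW
WWWWWWWWW
WKKWWWWWW

Answer: 55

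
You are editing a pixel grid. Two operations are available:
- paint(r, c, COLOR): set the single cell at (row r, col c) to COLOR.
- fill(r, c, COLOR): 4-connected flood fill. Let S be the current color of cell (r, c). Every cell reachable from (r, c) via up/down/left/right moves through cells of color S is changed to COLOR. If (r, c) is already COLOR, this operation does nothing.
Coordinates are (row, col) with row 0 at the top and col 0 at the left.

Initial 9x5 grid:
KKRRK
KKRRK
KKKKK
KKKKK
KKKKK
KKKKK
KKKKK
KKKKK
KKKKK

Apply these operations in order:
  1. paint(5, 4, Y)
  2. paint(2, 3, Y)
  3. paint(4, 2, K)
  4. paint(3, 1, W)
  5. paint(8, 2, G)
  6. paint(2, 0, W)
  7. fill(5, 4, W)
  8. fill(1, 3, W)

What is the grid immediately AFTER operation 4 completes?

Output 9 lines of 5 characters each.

After op 1 paint(5,4,Y):
KKRRK
KKRRK
KKKKK
KKKKK
KKKKK
KKKKY
KKKKK
KKKKK
KKKKK
After op 2 paint(2,3,Y):
KKRRK
KKRRK
KKKYK
KKKKK
KKKKK
KKKKY
KKKKK
KKKKK
KKKKK
After op 3 paint(4,2,K):
KKRRK
KKRRK
KKKYK
KKKKK
KKKKK
KKKKY
KKKKK
KKKKK
KKKKK
After op 4 paint(3,1,W):
KKRRK
KKRRK
KKKYK
KWKKK
KKKKK
KKKKY
KKKKK
KKKKK
KKKKK

Answer: KKRRK
KKRRK
KKKYK
KWKKK
KKKKK
KKKKY
KKKKK
KKKKK
KKKKK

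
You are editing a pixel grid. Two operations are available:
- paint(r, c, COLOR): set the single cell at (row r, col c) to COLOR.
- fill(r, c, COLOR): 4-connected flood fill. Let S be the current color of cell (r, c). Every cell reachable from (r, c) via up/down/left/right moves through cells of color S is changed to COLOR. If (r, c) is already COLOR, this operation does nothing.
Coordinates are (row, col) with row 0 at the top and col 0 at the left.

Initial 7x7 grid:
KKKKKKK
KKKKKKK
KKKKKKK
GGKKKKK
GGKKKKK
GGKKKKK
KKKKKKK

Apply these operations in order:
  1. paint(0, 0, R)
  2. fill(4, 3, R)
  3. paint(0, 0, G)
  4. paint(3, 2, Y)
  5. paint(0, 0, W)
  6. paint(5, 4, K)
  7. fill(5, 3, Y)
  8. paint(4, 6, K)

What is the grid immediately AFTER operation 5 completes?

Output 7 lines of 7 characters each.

After op 1 paint(0,0,R):
RKKKKKK
KKKKKKK
KKKKKKK
GGKKKKK
GGKKKKK
GGKKKKK
KKKKKKK
After op 2 fill(4,3,R) [42 cells changed]:
RRRRRRR
RRRRRRR
RRRRRRR
GGRRRRR
GGRRRRR
GGRRRRR
RRRRRRR
After op 3 paint(0,0,G):
GRRRRRR
RRRRRRR
RRRRRRR
GGRRRRR
GGRRRRR
GGRRRRR
RRRRRRR
After op 4 paint(3,2,Y):
GRRRRRR
RRRRRRR
RRRRRRR
GGYRRRR
GGRRRRR
GGRRRRR
RRRRRRR
After op 5 paint(0,0,W):
WRRRRRR
RRRRRRR
RRRRRRR
GGYRRRR
GGRRRRR
GGRRRRR
RRRRRRR

Answer: WRRRRRR
RRRRRRR
RRRRRRR
GGYRRRR
GGRRRRR
GGRRRRR
RRRRRRR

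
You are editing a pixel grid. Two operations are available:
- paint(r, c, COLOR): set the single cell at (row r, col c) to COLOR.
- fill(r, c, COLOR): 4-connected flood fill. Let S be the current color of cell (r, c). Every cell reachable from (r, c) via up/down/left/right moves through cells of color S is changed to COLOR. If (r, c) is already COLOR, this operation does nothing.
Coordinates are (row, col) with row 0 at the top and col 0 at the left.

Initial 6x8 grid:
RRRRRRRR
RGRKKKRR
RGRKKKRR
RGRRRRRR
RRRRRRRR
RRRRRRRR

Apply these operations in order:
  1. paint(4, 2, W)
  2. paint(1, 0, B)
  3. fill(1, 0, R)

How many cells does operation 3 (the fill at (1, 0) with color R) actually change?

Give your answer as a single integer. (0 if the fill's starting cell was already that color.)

Answer: 1

Derivation:
After op 1 paint(4,2,W):
RRRRRRRR
RGRKKKRR
RGRKKKRR
RGRRRRRR
RRWRRRRR
RRRRRRRR
After op 2 paint(1,0,B):
RRRRRRRR
BGRKKKRR
RGRKKKRR
RGRRRRRR
RRWRRRRR
RRRRRRRR
After op 3 fill(1,0,R) [1 cells changed]:
RRRRRRRR
RGRKKKRR
RGRKKKRR
RGRRRRRR
RRWRRRRR
RRRRRRRR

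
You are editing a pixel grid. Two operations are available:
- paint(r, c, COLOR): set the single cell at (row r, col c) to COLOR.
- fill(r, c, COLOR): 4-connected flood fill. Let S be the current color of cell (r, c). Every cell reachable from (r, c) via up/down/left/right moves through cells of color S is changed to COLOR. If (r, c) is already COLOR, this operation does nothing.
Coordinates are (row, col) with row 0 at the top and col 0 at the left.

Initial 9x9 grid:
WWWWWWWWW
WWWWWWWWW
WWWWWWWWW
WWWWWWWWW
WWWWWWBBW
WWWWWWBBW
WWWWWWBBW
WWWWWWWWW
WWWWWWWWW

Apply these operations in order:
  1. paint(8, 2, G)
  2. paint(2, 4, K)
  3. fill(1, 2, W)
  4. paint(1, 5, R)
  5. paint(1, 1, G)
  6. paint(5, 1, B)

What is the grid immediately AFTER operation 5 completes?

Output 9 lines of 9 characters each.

After op 1 paint(8,2,G):
WWWWWWWWW
WWWWWWWWW
WWWWWWWWW
WWWWWWWWW
WWWWWWBBW
WWWWWWBBW
WWWWWWBBW
WWWWWWWWW
WWGWWWWWW
After op 2 paint(2,4,K):
WWWWWWWWW
WWWWWWWWW
WWWWKWWWW
WWWWWWWWW
WWWWWWBBW
WWWWWWBBW
WWWWWWBBW
WWWWWWWWW
WWGWWWWWW
After op 3 fill(1,2,W) [0 cells changed]:
WWWWWWWWW
WWWWWWWWW
WWWWKWWWW
WWWWWWWWW
WWWWWWBBW
WWWWWWBBW
WWWWWWBBW
WWWWWWWWW
WWGWWWWWW
After op 4 paint(1,5,R):
WWWWWWWWW
WWWWWRWWW
WWWWKWWWW
WWWWWWWWW
WWWWWWBBW
WWWWWWBBW
WWWWWWBBW
WWWWWWWWW
WWGWWWWWW
After op 5 paint(1,1,G):
WWWWWWWWW
WGWWWRWWW
WWWWKWWWW
WWWWWWWWW
WWWWWWBBW
WWWWWWBBW
WWWWWWBBW
WWWWWWWWW
WWGWWWWWW

Answer: WWWWWWWWW
WGWWWRWWW
WWWWKWWWW
WWWWWWWWW
WWWWWWBBW
WWWWWWBBW
WWWWWWBBW
WWWWWWWWW
WWGWWWWWW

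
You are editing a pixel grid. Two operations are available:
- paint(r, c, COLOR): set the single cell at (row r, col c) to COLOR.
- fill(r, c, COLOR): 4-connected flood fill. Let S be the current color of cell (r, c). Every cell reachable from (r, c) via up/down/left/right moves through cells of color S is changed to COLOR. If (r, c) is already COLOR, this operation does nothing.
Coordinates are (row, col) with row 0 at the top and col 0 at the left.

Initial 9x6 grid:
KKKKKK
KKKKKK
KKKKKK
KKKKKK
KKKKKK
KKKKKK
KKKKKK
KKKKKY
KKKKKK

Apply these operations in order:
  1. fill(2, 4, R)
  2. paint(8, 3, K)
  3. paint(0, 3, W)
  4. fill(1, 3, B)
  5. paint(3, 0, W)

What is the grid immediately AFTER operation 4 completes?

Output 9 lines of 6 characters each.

Answer: BBBWBB
BBBBBB
BBBBBB
BBBBBB
BBBBBB
BBBBBB
BBBBBB
BBBBBY
BBBKBB

Derivation:
After op 1 fill(2,4,R) [53 cells changed]:
RRRRRR
RRRRRR
RRRRRR
RRRRRR
RRRRRR
RRRRRR
RRRRRR
RRRRRY
RRRRRR
After op 2 paint(8,3,K):
RRRRRR
RRRRRR
RRRRRR
RRRRRR
RRRRRR
RRRRRR
RRRRRR
RRRRRY
RRRKRR
After op 3 paint(0,3,W):
RRRWRR
RRRRRR
RRRRRR
RRRRRR
RRRRRR
RRRRRR
RRRRRR
RRRRRY
RRRKRR
After op 4 fill(1,3,B) [51 cells changed]:
BBBWBB
BBBBBB
BBBBBB
BBBBBB
BBBBBB
BBBBBB
BBBBBB
BBBBBY
BBBKBB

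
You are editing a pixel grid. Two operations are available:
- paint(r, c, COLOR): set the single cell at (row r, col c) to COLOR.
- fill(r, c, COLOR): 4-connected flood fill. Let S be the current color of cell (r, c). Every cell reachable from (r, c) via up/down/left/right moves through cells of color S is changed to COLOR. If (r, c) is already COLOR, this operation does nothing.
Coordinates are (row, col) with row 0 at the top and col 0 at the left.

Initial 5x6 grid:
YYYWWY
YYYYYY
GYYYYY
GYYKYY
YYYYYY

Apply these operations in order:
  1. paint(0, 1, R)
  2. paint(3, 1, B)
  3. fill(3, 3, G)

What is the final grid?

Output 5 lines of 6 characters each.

Answer: YRYWWY
YYYYYY
GYYYYY
GBYGYY
YYYYYY

Derivation:
After op 1 paint(0,1,R):
YRYWWY
YYYYYY
GYYYYY
GYYKYY
YYYYYY
After op 2 paint(3,1,B):
YRYWWY
YYYYYY
GYYYYY
GBYKYY
YYYYYY
After op 3 fill(3,3,G) [1 cells changed]:
YRYWWY
YYYYYY
GYYYYY
GBYGYY
YYYYYY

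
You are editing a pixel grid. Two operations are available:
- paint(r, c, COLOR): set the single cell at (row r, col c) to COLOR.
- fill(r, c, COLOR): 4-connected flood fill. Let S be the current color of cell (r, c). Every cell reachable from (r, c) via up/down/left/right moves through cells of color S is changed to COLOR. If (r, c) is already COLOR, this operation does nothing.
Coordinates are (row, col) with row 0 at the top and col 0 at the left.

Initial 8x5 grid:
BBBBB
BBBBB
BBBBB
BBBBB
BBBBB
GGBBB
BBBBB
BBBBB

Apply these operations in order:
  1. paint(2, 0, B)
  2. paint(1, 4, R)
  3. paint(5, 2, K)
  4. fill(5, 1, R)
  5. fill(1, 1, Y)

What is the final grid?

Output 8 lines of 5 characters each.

After op 1 paint(2,0,B):
BBBBB
BBBBB
BBBBB
BBBBB
BBBBB
GGBBB
BBBBB
BBBBB
After op 2 paint(1,4,R):
BBBBB
BBBBR
BBBBB
BBBBB
BBBBB
GGBBB
BBBBB
BBBBB
After op 3 paint(5,2,K):
BBBBB
BBBBR
BBBBB
BBBBB
BBBBB
GGKBB
BBBBB
BBBBB
After op 4 fill(5,1,R) [2 cells changed]:
BBBBB
BBBBR
BBBBB
BBBBB
BBBBB
RRKBB
BBBBB
BBBBB
After op 5 fill(1,1,Y) [36 cells changed]:
YYYYY
YYYYR
YYYYY
YYYYY
YYYYY
RRKYY
YYYYY
YYYYY

Answer: YYYYY
YYYYR
YYYYY
YYYYY
YYYYY
RRKYY
YYYYY
YYYYY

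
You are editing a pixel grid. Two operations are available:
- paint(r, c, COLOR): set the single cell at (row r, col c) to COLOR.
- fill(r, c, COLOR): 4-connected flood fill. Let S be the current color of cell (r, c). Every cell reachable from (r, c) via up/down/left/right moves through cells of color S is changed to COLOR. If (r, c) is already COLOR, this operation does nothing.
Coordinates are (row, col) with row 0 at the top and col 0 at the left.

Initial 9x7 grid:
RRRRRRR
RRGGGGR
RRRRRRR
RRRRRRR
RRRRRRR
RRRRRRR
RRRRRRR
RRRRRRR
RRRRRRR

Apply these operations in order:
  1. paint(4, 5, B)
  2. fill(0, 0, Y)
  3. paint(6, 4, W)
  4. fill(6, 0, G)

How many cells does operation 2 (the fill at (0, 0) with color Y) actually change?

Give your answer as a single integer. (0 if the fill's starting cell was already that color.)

After op 1 paint(4,5,B):
RRRRRRR
RRGGGGR
RRRRRRR
RRRRRRR
RRRRRBR
RRRRRRR
RRRRRRR
RRRRRRR
RRRRRRR
After op 2 fill(0,0,Y) [58 cells changed]:
YYYYYYY
YYGGGGY
YYYYYYY
YYYYYYY
YYYYYBY
YYYYYYY
YYYYYYY
YYYYYYY
YYYYYYY

Answer: 58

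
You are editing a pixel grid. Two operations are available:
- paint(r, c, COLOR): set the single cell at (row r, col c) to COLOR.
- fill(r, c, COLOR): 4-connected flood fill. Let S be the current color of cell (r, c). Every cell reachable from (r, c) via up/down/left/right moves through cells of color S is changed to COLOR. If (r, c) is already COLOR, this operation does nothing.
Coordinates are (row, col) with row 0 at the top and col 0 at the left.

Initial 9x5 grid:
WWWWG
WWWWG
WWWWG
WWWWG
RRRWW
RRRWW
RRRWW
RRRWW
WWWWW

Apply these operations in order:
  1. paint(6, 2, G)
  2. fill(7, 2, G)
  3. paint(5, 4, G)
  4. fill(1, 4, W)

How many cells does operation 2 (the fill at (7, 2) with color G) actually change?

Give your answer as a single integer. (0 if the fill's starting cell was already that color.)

Answer: 11

Derivation:
After op 1 paint(6,2,G):
WWWWG
WWWWG
WWWWG
WWWWG
RRRWW
RRRWW
RRGWW
RRRWW
WWWWW
After op 2 fill(7,2,G) [11 cells changed]:
WWWWG
WWWWG
WWWWG
WWWWG
GGGWW
GGGWW
GGGWW
GGGWW
WWWWW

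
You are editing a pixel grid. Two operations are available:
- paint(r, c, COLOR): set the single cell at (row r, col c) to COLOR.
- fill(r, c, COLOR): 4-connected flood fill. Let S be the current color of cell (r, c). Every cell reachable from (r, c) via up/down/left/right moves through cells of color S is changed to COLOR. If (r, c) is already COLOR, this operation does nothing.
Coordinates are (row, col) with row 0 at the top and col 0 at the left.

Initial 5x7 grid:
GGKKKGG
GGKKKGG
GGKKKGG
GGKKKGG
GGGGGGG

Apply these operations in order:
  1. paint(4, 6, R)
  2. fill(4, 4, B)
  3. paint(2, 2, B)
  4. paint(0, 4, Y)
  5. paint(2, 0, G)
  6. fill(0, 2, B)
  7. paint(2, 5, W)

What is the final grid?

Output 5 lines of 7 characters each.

Answer: BBBBYBB
BBBBBBB
GBBBBWB
BBBBBBB
BBBBBBR

Derivation:
After op 1 paint(4,6,R):
GGKKKGG
GGKKKGG
GGKKKGG
GGKKKGG
GGGGGGR
After op 2 fill(4,4,B) [22 cells changed]:
BBKKKBB
BBKKKBB
BBKKKBB
BBKKKBB
BBBBBBR
After op 3 paint(2,2,B):
BBKKKBB
BBKKKBB
BBBKKBB
BBKKKBB
BBBBBBR
After op 4 paint(0,4,Y):
BBKKYBB
BBKKKBB
BBBKKBB
BBKKKBB
BBBBBBR
After op 5 paint(2,0,G):
BBKKYBB
BBKKKBB
GBBKKBB
BBKKKBB
BBBBBBR
After op 6 fill(0,2,B) [10 cells changed]:
BBBBYBB
BBBBBBB
GBBBBBB
BBBBBBB
BBBBBBR
After op 7 paint(2,5,W):
BBBBYBB
BBBBBBB
GBBBBWB
BBBBBBB
BBBBBBR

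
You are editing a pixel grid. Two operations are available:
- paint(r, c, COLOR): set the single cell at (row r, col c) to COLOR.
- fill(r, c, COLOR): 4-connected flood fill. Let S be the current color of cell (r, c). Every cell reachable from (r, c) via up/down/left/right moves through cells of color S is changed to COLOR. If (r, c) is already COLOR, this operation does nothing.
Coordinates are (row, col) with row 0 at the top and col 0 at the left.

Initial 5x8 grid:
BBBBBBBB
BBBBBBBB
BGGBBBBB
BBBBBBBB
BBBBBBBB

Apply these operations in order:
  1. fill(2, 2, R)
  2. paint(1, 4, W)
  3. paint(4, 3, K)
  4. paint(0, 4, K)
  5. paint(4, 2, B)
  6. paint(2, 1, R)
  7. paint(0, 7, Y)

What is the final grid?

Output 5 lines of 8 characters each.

After op 1 fill(2,2,R) [2 cells changed]:
BBBBBBBB
BBBBBBBB
BRRBBBBB
BBBBBBBB
BBBBBBBB
After op 2 paint(1,4,W):
BBBBBBBB
BBBBWBBB
BRRBBBBB
BBBBBBBB
BBBBBBBB
After op 3 paint(4,3,K):
BBBBBBBB
BBBBWBBB
BRRBBBBB
BBBBBBBB
BBBKBBBB
After op 4 paint(0,4,K):
BBBBKBBB
BBBBWBBB
BRRBBBBB
BBBBBBBB
BBBKBBBB
After op 5 paint(4,2,B):
BBBBKBBB
BBBBWBBB
BRRBBBBB
BBBBBBBB
BBBKBBBB
After op 6 paint(2,1,R):
BBBBKBBB
BBBBWBBB
BRRBBBBB
BBBBBBBB
BBBKBBBB
After op 7 paint(0,7,Y):
BBBBKBBY
BBBBWBBB
BRRBBBBB
BBBBBBBB
BBBKBBBB

Answer: BBBBKBBY
BBBBWBBB
BRRBBBBB
BBBBBBBB
BBBKBBBB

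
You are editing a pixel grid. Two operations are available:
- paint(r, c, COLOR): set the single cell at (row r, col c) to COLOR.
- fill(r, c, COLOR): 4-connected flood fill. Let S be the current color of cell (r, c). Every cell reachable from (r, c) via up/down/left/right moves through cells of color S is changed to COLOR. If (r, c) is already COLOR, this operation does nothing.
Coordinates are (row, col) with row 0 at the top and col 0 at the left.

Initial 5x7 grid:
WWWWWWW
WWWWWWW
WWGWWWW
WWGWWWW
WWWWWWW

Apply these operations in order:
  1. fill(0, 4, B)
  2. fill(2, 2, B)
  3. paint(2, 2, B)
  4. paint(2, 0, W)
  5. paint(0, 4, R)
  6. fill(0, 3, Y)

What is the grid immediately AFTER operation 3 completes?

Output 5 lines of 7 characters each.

After op 1 fill(0,4,B) [33 cells changed]:
BBBBBBB
BBBBBBB
BBGBBBB
BBGBBBB
BBBBBBB
After op 2 fill(2,2,B) [2 cells changed]:
BBBBBBB
BBBBBBB
BBBBBBB
BBBBBBB
BBBBBBB
After op 3 paint(2,2,B):
BBBBBBB
BBBBBBB
BBBBBBB
BBBBBBB
BBBBBBB

Answer: BBBBBBB
BBBBBBB
BBBBBBB
BBBBBBB
BBBBBBB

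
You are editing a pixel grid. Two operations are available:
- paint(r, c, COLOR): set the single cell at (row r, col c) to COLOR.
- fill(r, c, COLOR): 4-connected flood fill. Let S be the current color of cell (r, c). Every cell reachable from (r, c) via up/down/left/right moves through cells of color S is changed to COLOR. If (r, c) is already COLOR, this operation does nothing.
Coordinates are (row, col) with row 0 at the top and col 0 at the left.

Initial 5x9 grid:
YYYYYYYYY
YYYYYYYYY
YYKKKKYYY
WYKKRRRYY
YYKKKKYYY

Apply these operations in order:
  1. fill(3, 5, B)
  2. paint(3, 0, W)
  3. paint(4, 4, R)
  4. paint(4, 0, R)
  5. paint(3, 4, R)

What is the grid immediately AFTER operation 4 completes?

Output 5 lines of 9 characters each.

After op 1 fill(3,5,B) [3 cells changed]:
YYYYYYYYY
YYYYYYYYY
YYKKKKYYY
WYKKBBBYY
YYKKKKYYY
After op 2 paint(3,0,W):
YYYYYYYYY
YYYYYYYYY
YYKKKKYYY
WYKKBBBYY
YYKKKKYYY
After op 3 paint(4,4,R):
YYYYYYYYY
YYYYYYYYY
YYKKKKYYY
WYKKBBBYY
YYKKRKYYY
After op 4 paint(4,0,R):
YYYYYYYYY
YYYYYYYYY
YYKKKKYYY
WYKKBBBYY
RYKKRKYYY

Answer: YYYYYYYYY
YYYYYYYYY
YYKKKKYYY
WYKKBBBYY
RYKKRKYYY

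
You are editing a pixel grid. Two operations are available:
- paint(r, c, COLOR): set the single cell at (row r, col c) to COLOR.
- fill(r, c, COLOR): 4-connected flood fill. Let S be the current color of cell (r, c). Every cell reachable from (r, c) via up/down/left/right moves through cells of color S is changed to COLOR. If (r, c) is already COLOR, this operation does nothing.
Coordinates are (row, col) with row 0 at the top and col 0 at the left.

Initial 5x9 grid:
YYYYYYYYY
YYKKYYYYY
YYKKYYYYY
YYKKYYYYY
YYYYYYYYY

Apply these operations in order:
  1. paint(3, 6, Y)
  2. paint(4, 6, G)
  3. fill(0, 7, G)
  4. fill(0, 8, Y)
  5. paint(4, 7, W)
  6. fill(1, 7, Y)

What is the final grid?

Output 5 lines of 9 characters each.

Answer: YYYYYYYYY
YYKKYYYYY
YYKKYYYYY
YYKKYYYYY
YYYYYYYWY

Derivation:
After op 1 paint(3,6,Y):
YYYYYYYYY
YYKKYYYYY
YYKKYYYYY
YYKKYYYYY
YYYYYYYYY
After op 2 paint(4,6,G):
YYYYYYYYY
YYKKYYYYY
YYKKYYYYY
YYKKYYYYY
YYYYYYGYY
After op 3 fill(0,7,G) [38 cells changed]:
GGGGGGGGG
GGKKGGGGG
GGKKGGGGG
GGKKGGGGG
GGGGGGGGG
After op 4 fill(0,8,Y) [39 cells changed]:
YYYYYYYYY
YYKKYYYYY
YYKKYYYYY
YYKKYYYYY
YYYYYYYYY
After op 5 paint(4,7,W):
YYYYYYYYY
YYKKYYYYY
YYKKYYYYY
YYKKYYYYY
YYYYYYYWY
After op 6 fill(1,7,Y) [0 cells changed]:
YYYYYYYYY
YYKKYYYYY
YYKKYYYYY
YYKKYYYYY
YYYYYYYWY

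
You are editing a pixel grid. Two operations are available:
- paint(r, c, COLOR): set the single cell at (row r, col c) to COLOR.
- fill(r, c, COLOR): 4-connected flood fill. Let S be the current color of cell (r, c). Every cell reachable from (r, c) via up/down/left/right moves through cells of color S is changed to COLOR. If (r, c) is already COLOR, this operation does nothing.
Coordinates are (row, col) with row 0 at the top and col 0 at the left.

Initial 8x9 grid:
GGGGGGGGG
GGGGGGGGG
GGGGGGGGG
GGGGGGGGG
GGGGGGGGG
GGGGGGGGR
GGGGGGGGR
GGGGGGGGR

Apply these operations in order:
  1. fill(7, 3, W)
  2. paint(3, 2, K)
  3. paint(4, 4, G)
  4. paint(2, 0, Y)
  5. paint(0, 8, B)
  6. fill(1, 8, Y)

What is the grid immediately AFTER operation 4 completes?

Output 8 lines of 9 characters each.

Answer: WWWWWWWWW
WWWWWWWWW
YWWWWWWWW
WWKWWWWWW
WWWWGWWWW
WWWWWWWWR
WWWWWWWWR
WWWWWWWWR

Derivation:
After op 1 fill(7,3,W) [69 cells changed]:
WWWWWWWWW
WWWWWWWWW
WWWWWWWWW
WWWWWWWWW
WWWWWWWWW
WWWWWWWWR
WWWWWWWWR
WWWWWWWWR
After op 2 paint(3,2,K):
WWWWWWWWW
WWWWWWWWW
WWWWWWWWW
WWKWWWWWW
WWWWWWWWW
WWWWWWWWR
WWWWWWWWR
WWWWWWWWR
After op 3 paint(4,4,G):
WWWWWWWWW
WWWWWWWWW
WWWWWWWWW
WWKWWWWWW
WWWWGWWWW
WWWWWWWWR
WWWWWWWWR
WWWWWWWWR
After op 4 paint(2,0,Y):
WWWWWWWWW
WWWWWWWWW
YWWWWWWWW
WWKWWWWWW
WWWWGWWWW
WWWWWWWWR
WWWWWWWWR
WWWWWWWWR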